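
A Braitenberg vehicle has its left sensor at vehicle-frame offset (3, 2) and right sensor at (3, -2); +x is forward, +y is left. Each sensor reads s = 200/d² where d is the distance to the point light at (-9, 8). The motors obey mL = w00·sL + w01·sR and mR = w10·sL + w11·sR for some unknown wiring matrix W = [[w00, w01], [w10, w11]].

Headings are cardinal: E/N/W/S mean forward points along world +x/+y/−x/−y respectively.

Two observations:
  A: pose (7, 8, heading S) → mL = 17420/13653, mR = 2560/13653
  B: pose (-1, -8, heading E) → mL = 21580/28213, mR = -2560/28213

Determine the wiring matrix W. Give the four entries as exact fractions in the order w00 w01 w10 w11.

1/2 1 -1/2 1/2

obs A: pose=(7,8,S) → sL=200/333, sR=40/41, mL=17420/13653, mR=2560/13653
obs B: pose=(-1,-8,E) → sL=200/317, sR=40/89, mL=21580/28213, mR=-2560/28213
sensor matrix S = [[200/333, 40/41], [200/317, 40/89]]; det S = -133120000/385192089
solve [mL_A; mL_B] = S·[w00; w01] and [mR_A; mR_B] = S·[w10; w11]:
  w00 = 1/2, w01 = 1, w10 = -1/2, w11 = 1/2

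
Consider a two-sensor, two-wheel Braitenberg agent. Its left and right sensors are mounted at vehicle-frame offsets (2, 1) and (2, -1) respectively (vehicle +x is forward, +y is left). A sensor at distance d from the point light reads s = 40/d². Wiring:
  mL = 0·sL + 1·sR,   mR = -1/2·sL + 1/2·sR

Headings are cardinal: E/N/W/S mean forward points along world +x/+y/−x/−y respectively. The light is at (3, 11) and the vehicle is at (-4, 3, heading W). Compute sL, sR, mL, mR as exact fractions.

20/81 4/13 4/13 32/1053

left sensor world pos  = (-6, 2); dL² = 162
right sensor world pos = (-6, 4); dR² = 130
sL = 40/162 = 20/81
sR = 40/130 = 4/13
mL = 0·sL + 1·sR = 4/13
mR = -1/2·sL + 1/2·sR = 32/1053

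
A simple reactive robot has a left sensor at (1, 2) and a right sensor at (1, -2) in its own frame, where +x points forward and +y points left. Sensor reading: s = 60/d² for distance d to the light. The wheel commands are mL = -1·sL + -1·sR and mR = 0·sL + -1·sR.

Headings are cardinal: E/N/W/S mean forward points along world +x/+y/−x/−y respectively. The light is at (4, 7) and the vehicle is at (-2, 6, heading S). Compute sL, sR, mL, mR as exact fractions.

left sensor world pos  = (0, 5); dL² = 20
right sensor world pos = (-4, 5); dR² = 68
sL = 60/20 = 3
sR = 60/68 = 15/17
mL = -1·sL + -1·sR = -66/17
mR = 0·sL + -1·sR = -15/17

3 15/17 -66/17 -15/17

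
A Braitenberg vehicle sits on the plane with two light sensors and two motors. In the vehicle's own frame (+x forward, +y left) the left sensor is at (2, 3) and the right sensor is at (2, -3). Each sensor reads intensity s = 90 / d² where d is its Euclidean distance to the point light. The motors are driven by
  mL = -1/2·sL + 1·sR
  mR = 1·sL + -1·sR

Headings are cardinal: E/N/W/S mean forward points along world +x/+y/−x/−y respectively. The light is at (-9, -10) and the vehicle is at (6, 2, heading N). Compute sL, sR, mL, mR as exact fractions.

left sensor world pos  = (3, 4); dL² = 340
right sensor world pos = (9, 4); dR² = 520
sL = 90/340 = 9/34
sR = 90/520 = 9/52
mL = -1/2·sL + 1·sR = 9/221
mR = 1·sL + -1·sR = 81/884

9/34 9/52 9/221 81/884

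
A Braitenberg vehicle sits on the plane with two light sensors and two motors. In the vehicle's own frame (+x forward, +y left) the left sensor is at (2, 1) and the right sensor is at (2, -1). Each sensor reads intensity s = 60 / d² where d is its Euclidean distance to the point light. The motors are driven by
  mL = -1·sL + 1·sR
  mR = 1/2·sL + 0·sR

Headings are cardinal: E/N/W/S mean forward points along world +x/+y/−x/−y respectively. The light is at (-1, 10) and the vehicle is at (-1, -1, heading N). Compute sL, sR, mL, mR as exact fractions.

30/41 30/41 0 15/41

left sensor world pos  = (-2, 1); dL² = 82
right sensor world pos = (0, 1); dR² = 82
sL = 60/82 = 30/41
sR = 60/82 = 30/41
mL = -1·sL + 1·sR = 0
mR = 1/2·sL + 0·sR = 15/41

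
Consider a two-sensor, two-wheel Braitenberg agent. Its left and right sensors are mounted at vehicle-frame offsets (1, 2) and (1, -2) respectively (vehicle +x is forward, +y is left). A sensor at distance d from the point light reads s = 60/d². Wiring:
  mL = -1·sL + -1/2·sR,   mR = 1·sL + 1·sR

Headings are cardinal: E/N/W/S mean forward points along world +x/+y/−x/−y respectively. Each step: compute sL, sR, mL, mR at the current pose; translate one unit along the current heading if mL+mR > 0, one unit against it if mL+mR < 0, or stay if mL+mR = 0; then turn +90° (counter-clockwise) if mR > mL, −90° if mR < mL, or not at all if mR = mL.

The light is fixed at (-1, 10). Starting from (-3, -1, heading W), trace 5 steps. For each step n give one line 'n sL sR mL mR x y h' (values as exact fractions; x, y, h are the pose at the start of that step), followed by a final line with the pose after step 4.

n=0: pose=(-3,-1,W); sL=30/89, sR=2/3; mL=-179/267, mR=268/267; mL+mR=1/3 → advance +1; mR−mL=149/89 → turn +1·90°
n=1: pose=(-4,-1,S); sL=12/29, sR=60/169; mL=-2898/4901, mR=3768/4901; mL+mR=30/169 → advance +1; mR−mL=6666/4901 → turn +1·90°
n=2: pose=(-4,-2,E); sL=15/26, sR=3/10; mL=-189/260, mR=57/65; mL+mR=3/20 → advance +1; mR−mL=417/260 → turn +1·90°
n=3: pose=(-3,-2,N); sL=60/137, sR=60/121; mL=-11370/16577, mR=15480/16577; mL+mR=30/121 → advance +1; mR−mL=26850/16577 → turn +1·90°
n=4: pose=(-3,-1,W); sL=30/89, sR=2/3; mL=-179/267, mR=268/267; mL+mR=1/3 → advance +1; mR−mL=149/89 → turn +1·90°

0 30/89 2/3 -179/267 268/267 -3 -1 W
1 12/29 60/169 -2898/4901 3768/4901 -4 -1 S
2 15/26 3/10 -189/260 57/65 -4 -2 E
3 60/137 60/121 -11370/16577 15480/16577 -3 -2 N
4 30/89 2/3 -179/267 268/267 -3 -1 W
final -4 -1 S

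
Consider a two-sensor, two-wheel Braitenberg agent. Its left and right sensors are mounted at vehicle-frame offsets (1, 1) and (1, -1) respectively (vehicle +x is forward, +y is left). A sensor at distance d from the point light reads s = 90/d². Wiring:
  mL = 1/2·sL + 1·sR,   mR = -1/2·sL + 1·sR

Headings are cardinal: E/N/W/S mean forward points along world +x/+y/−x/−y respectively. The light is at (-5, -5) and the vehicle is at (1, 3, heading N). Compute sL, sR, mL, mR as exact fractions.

45/53 9/13 1539/1378 369/1378

left sensor world pos  = (0, 4); dL² = 106
right sensor world pos = (2, 4); dR² = 130
sL = 90/106 = 45/53
sR = 90/130 = 9/13
mL = 1/2·sL + 1·sR = 1539/1378
mR = -1/2·sL + 1·sR = 369/1378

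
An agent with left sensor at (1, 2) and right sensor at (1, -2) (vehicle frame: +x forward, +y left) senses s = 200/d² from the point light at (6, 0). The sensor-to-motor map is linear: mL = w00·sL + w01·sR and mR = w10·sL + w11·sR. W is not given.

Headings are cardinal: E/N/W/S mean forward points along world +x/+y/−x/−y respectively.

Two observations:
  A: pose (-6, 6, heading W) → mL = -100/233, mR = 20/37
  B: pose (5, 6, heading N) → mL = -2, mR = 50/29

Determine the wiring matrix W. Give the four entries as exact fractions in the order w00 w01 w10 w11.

obs A: pose=(-6,6,W) → sL=40/37, sR=200/233, mL=-100/233, mR=20/37
obs B: pose=(5,6,N) → sL=100/29, sR=4, mL=-2, mR=50/29
sensor matrix S = [[40/37, 200/233], [100/29, 4]]; det S = 341120/250009
solve [mL_A; mL_B] = S·[w00; w01] and [mR_A; mR_B] = S·[w10; w11]:
  w00 = 0, w01 = -1/2, w10 = 1/2, w11 = 0

0 -1/2 1/2 0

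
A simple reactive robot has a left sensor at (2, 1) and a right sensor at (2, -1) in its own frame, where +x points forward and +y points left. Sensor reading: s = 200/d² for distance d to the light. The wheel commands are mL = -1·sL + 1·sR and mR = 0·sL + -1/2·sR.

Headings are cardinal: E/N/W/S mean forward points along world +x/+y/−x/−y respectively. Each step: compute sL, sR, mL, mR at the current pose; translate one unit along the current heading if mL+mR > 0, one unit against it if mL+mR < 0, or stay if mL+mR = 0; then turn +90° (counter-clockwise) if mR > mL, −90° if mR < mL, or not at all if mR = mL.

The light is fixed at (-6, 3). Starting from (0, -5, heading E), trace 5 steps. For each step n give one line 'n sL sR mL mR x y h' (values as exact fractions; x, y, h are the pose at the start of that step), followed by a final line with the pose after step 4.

n=0: pose=(0,-5,E); sL=200/113, sR=40/29; mL=-1280/3277, mR=-20/29; mL+mR=-3540/3277 → advance -1; mR−mL=-980/3277 → turn -1·90°
n=1: pose=(-1,-5,S); sL=25/17, sR=50/29; mL=125/493, mR=-25/29; mL+mR=-300/493 → advance -1; mR−mL=-550/493 → turn -1·90°
n=2: pose=(-1,-4,W); sL=200/73, sR=40/9; mL=1120/657, mR=-20/9; mL+mR=-340/657 → advance -1; mR−mL=-860/219 → turn -1·90°
n=3: pose=(0,-4,N); sL=4, sR=100/37; mL=-48/37, mR=-50/37; mL+mR=-98/37 → advance -1; mR−mL=-2/37 → turn -1·90°
n=4: pose=(0,-5,E); sL=200/113, sR=40/29; mL=-1280/3277, mR=-20/29; mL+mR=-3540/3277 → advance -1; mR−mL=-980/3277 → turn -1·90°

0 200/113 40/29 -1280/3277 -20/29 0 -5 E
1 25/17 50/29 125/493 -25/29 -1 -5 S
2 200/73 40/9 1120/657 -20/9 -1 -4 W
3 4 100/37 -48/37 -50/37 0 -4 N
4 200/113 40/29 -1280/3277 -20/29 0 -5 E
final -1 -5 S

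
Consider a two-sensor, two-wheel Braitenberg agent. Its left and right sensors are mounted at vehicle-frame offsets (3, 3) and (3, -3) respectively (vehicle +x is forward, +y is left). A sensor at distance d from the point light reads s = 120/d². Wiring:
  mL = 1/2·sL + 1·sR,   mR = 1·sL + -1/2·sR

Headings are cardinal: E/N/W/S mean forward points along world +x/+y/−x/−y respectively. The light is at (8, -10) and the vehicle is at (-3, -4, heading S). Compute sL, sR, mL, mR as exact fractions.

left sensor world pos  = (0, -7); dL² = 73
right sensor world pos = (-6, -7); dR² = 205
sL = 120/73 = 120/73
sR = 120/205 = 24/41
mL = 1/2·sL + 1·sR = 4212/2993
mR = 1·sL + -1/2·sR = 4044/2993

120/73 24/41 4212/2993 4044/2993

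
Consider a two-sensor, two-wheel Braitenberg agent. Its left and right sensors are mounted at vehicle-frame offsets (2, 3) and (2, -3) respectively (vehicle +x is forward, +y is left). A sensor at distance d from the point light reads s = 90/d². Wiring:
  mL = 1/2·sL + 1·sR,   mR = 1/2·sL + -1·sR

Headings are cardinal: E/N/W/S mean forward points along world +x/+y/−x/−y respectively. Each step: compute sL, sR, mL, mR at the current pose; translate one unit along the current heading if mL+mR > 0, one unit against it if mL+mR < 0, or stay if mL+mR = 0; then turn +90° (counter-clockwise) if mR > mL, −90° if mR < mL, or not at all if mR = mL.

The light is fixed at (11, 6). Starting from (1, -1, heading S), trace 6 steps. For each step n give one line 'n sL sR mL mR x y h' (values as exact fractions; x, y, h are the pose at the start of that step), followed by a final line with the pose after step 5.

0 9/13 9/25 459/650 -9/650 1 -1 S
1 18/53 90/169 6291/8957 -3249/8957 1 -2 W
2 45/116 9/10 1269/1160 -819/1160 0 -2 N
3 90/97 90/181 16875/17557 -585/17557 0 -1 E
4 9/13 9/25 459/650 -9/650 1 -1 S
5 18/53 90/169 6291/8957 -3249/8957 1 -2 W
final 0 -2 N

n=0: pose=(1,-1,S); sL=9/13, sR=9/25; mL=459/650, mR=-9/650; mL+mR=9/13 → advance +1; mR−mL=-18/25 → turn -1·90°
n=1: pose=(1,-2,W); sL=18/53, sR=90/169; mL=6291/8957, mR=-3249/8957; mL+mR=18/53 → advance +1; mR−mL=-180/169 → turn -1·90°
n=2: pose=(0,-2,N); sL=45/116, sR=9/10; mL=1269/1160, mR=-819/1160; mL+mR=45/116 → advance +1; mR−mL=-9/5 → turn -1·90°
n=3: pose=(0,-1,E); sL=90/97, sR=90/181; mL=16875/17557, mR=-585/17557; mL+mR=90/97 → advance +1; mR−mL=-180/181 → turn -1·90°
n=4: pose=(1,-1,S); sL=9/13, sR=9/25; mL=459/650, mR=-9/650; mL+mR=9/13 → advance +1; mR−mL=-18/25 → turn -1·90°
n=5: pose=(1,-2,W); sL=18/53, sR=90/169; mL=6291/8957, mR=-3249/8957; mL+mR=18/53 → advance +1; mR−mL=-180/169 → turn -1·90°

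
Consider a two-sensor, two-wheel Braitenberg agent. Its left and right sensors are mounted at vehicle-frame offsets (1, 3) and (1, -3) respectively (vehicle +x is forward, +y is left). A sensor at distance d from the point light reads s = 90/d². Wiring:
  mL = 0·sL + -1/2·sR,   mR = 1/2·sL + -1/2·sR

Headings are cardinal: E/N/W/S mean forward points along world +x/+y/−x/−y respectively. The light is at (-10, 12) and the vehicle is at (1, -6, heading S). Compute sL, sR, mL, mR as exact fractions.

left sensor world pos  = (4, -7); dL² = 557
right sensor world pos = (-2, -7); dR² = 425
sL = 90/557 = 90/557
sR = 90/425 = 18/85
mL = 0·sL + -1/2·sR = -9/85
mR = 1/2·sL + -1/2·sR = -1188/47345

90/557 18/85 -9/85 -1188/47345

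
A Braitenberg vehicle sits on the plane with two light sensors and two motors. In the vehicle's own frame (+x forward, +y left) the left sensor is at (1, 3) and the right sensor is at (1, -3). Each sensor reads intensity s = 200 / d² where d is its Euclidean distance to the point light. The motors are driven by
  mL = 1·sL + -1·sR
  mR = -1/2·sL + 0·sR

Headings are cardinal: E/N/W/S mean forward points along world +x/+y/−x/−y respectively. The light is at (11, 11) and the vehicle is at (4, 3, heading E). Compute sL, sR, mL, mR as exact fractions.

left sensor world pos  = (5, 6); dL² = 61
right sensor world pos = (5, 0); dR² = 157
sL = 200/61 = 200/61
sR = 200/157 = 200/157
mL = 1·sL + -1·sR = 19200/9577
mR = -1/2·sL + 0·sR = -100/61

200/61 200/157 19200/9577 -100/61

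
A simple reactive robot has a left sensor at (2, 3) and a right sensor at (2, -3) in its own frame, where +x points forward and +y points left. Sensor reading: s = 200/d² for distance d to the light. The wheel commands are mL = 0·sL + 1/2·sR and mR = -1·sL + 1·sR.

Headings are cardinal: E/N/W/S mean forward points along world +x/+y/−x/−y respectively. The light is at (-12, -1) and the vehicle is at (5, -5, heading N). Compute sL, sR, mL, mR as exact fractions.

1 50/101 25/101 -51/101

left sensor world pos  = (2, -3); dL² = 200
right sensor world pos = (8, -3); dR² = 404
sL = 200/200 = 1
sR = 200/404 = 50/101
mL = 0·sL + 1/2·sR = 25/101
mR = -1·sL + 1·sR = -51/101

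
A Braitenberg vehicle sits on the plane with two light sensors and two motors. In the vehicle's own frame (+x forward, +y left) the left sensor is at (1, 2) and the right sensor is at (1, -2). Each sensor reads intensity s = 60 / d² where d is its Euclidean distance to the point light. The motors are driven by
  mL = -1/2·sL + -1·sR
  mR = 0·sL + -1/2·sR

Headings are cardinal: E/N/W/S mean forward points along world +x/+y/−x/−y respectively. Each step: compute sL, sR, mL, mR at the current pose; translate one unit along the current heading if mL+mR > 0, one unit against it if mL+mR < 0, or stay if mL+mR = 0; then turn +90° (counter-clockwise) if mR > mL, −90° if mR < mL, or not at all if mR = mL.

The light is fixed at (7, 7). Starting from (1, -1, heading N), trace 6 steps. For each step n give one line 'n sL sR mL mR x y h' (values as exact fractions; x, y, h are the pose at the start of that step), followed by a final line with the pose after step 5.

0 60/113 12/13 -1746/1469 -6/13 1 -1 N
1 6/17 30/49 -657/833 -15/49 1 -2 W
2 60/109 60/149 -11010/16241 -30/149 2 -2 S
3 15/13 15/29 -825/754 -15/58 2 -1 E
4 60/113 12/13 -1746/1469 -6/13 1 -1 N
5 6/17 30/49 -657/833 -15/49 1 -2 W
final 2 -2 S

n=0: pose=(1,-1,N); sL=60/113, sR=12/13; mL=-1746/1469, mR=-6/13; mL+mR=-2424/1469 → advance -1; mR−mL=1068/1469 → turn +1·90°
n=1: pose=(1,-2,W); sL=6/17, sR=30/49; mL=-657/833, mR=-15/49; mL+mR=-912/833 → advance -1; mR−mL=402/833 → turn +1·90°
n=2: pose=(2,-2,S); sL=60/109, sR=60/149; mL=-11010/16241, mR=-30/149; mL+mR=-14280/16241 → advance -1; mR−mL=7740/16241 → turn +1·90°
n=3: pose=(2,-1,E); sL=15/13, sR=15/29; mL=-825/754, mR=-15/58; mL+mR=-510/377 → advance -1; mR−mL=315/377 → turn +1·90°
n=4: pose=(1,-1,N); sL=60/113, sR=12/13; mL=-1746/1469, mR=-6/13; mL+mR=-2424/1469 → advance -1; mR−mL=1068/1469 → turn +1·90°
n=5: pose=(1,-2,W); sL=6/17, sR=30/49; mL=-657/833, mR=-15/49; mL+mR=-912/833 → advance -1; mR−mL=402/833 → turn +1·90°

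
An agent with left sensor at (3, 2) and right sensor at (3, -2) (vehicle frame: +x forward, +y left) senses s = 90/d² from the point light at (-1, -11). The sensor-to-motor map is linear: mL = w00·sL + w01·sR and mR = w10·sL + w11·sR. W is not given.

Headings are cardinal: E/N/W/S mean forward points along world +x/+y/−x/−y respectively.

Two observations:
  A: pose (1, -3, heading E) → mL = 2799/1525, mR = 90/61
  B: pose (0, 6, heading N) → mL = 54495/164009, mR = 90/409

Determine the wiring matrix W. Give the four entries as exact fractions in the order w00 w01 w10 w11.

1/2 1 0 1

obs A: pose=(1,-3,E) → sL=18/25, sR=90/61, mL=2799/1525, mR=90/61
obs B: pose=(0,6,N) → sL=90/401, sR=90/409, mL=54495/164009, mR=90/409
sensor matrix S = [[18/25, 90/61], [90/401, 90/409]]; det S = -8639136/50022745
solve [mL_A; mL_B] = S·[w00; w01] and [mR_A; mR_B] = S·[w10; w11]:
  w00 = 1/2, w01 = 1, w10 = 0, w11 = 1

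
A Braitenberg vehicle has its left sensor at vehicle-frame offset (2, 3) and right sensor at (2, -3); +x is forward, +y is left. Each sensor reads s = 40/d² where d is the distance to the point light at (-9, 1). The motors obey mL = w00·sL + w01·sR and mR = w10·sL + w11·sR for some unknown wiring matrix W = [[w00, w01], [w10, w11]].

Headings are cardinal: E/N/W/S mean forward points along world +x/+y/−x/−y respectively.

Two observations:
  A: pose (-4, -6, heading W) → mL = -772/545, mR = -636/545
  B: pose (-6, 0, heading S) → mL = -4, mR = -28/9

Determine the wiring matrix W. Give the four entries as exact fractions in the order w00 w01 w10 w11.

1/2 -1 -1 -1/2

obs A: pose=(-4,-6,W) → sL=40/109, sR=8/5, mL=-772/545, mR=-636/545
obs B: pose=(-6,0,S) → sL=8/9, sR=40/9, mL=-4, mR=-28/9
sensor matrix S = [[40/109, 8/5], [8/9, 40/9]]; det S = 1024/4905
solve [mL_A; mL_B] = S·[w00; w01] and [mR_A; mR_B] = S·[w10; w11]:
  w00 = 1/2, w01 = -1, w10 = -1, w11 = -1/2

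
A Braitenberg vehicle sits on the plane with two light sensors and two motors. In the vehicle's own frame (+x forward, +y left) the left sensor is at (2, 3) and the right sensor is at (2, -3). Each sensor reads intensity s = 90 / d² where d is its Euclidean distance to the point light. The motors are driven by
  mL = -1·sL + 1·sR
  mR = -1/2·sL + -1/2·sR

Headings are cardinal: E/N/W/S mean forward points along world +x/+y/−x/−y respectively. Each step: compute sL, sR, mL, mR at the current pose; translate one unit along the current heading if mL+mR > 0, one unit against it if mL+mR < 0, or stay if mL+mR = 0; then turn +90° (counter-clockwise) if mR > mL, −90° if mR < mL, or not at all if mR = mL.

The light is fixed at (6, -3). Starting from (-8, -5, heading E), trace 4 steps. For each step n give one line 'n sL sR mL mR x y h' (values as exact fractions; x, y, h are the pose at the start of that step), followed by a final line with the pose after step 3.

n=0: pose=(-8,-5,E); sL=18/29, sR=90/169; mL=-432/4901, mR=-2826/4901; mL+mR=-3258/4901 → advance -1; mR−mL=-2394/4901 → turn -1·90°
n=1: pose=(-9,-5,S); sL=9/16, sR=9/34; mL=-81/272, mR=-225/544; mL+mR=-387/544 → advance -1; mR−mL=-63/544 → turn -1·90°
n=2: pose=(-9,-4,W); sL=18/61, sR=90/293; mL=216/17873, mR=-5382/17873; mL+mR=-5166/17873 → advance -1; mR−mL=-5598/17873 → turn -1·90°
n=3: pose=(-8,-4,N); sL=9/29, sR=45/61; mL=756/1769, mR=-927/1769; mL+mR=-171/1769 → advance -1; mR−mL=-1683/1769 → turn -1·90°

0 18/29 90/169 -432/4901 -2826/4901 -8 -5 E
1 9/16 9/34 -81/272 -225/544 -9 -5 S
2 18/61 90/293 216/17873 -5382/17873 -9 -4 W
3 9/29 45/61 756/1769 -927/1769 -8 -4 N
final -8 -5 E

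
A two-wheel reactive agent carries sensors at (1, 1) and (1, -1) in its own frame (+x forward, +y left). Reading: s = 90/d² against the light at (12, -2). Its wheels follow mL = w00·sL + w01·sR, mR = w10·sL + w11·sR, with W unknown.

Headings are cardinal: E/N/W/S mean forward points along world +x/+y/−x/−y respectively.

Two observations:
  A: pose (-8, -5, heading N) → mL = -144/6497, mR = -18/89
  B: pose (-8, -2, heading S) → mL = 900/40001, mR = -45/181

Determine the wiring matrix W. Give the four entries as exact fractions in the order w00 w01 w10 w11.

1/2 -1/2 -1 0

obs A: pose=(-8,-5,N) → sL=18/89, sR=18/73, mL=-144/6497, mR=-18/89
obs B: pose=(-8,-2,S) → sL=45/181, sR=45/221, mL=900/40001, mR=-45/181
sensor matrix S = [[18/89, 18/73], [45/181, 45/221]]; det S = -5229360/259886497
solve [mL_A; mL_B] = S·[w00; w01] and [mR_A; mR_B] = S·[w10; w11]:
  w00 = 1/2, w01 = -1/2, w10 = -1, w11 = 0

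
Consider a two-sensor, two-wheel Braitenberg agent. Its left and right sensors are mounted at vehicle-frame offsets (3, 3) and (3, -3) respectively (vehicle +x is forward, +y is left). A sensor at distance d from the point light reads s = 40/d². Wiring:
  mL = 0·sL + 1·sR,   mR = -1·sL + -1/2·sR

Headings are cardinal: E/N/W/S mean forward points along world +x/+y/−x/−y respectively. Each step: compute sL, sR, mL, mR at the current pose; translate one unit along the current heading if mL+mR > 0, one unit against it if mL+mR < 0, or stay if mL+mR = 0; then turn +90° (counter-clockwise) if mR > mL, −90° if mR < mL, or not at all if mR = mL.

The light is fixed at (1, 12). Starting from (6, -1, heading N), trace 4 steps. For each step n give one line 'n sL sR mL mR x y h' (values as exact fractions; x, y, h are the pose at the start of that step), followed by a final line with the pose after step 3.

n=0: pose=(6,-1,N); sL=5/13, sR=10/41; mL=10/41, mR=-270/533; mL+mR=-140/533 → advance -1; mR−mL=-400/533 → turn -1·90°
n=1: pose=(6,-2,E); sL=8/37, sR=40/353; mL=40/353, mR=-3564/13061; mL+mR=-2084/13061 → advance -1; mR−mL=-5044/13061 → turn -1·90°
n=2: pose=(5,-2,S); sL=20/169, sR=4/29; mL=4/29, mR=-918/4901; mL+mR=-242/4901 → advance -1; mR−mL=-1594/4901 → turn -1·90°
n=3: pose=(5,-1,W); sL=40/257, sR=40/101; mL=40/101, mR=-9180/25957; mL+mR=1100/25957 → advance +1; mR−mL=-19460/25957 → turn -1·90°

0 5/13 10/41 10/41 -270/533 6 -1 N
1 8/37 40/353 40/353 -3564/13061 6 -2 E
2 20/169 4/29 4/29 -918/4901 5 -2 S
3 40/257 40/101 40/101 -9180/25957 5 -1 W
final 4 -1 N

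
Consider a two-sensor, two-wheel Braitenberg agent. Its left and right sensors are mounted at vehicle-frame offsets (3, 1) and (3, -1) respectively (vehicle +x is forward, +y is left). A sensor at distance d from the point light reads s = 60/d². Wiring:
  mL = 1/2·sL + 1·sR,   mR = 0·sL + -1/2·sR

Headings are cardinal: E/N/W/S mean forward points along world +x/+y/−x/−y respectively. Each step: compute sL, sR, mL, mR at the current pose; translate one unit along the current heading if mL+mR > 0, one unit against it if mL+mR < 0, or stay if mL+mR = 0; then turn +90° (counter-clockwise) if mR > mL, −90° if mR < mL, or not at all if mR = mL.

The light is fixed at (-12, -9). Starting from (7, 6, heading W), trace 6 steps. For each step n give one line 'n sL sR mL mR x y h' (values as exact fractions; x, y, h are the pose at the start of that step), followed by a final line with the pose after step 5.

0 15/113 15/128 2655/14464 -15/256 7 6 W
1 60/613 12/137 11466/83981 -6/137 6 6 N
2 6/73 10/111 1063/8103 -5/111 6 7 E
3 60/569 60/493 48930/280517 -30/493 7 7 S
4 15/113 15/128 2655/14464 -15/256 7 6 W
5 60/613 12/137 11466/83981 -6/137 6 6 N
final 6 7 E

n=0: pose=(7,6,W); sL=15/113, sR=15/128; mL=2655/14464, mR=-15/256; mL+mR=3615/28928 → advance +1; mR−mL=-7005/28928 → turn -1·90°
n=1: pose=(6,6,N); sL=60/613, sR=12/137; mL=11466/83981, mR=-6/137; mL+mR=7788/83981 → advance +1; mR−mL=-15144/83981 → turn -1·90°
n=2: pose=(6,7,E); sL=6/73, sR=10/111; mL=1063/8103, mR=-5/111; mL+mR=698/8103 → advance +1; mR−mL=-476/2701 → turn -1·90°
n=3: pose=(7,7,S); sL=60/569, sR=60/493; mL=48930/280517, mR=-30/493; mL+mR=31860/280517 → advance +1; mR−mL=-66000/280517 → turn -1·90°
n=4: pose=(7,6,W); sL=15/113, sR=15/128; mL=2655/14464, mR=-15/256; mL+mR=3615/28928 → advance +1; mR−mL=-7005/28928 → turn -1·90°
n=5: pose=(6,6,N); sL=60/613, sR=12/137; mL=11466/83981, mR=-6/137; mL+mR=7788/83981 → advance +1; mR−mL=-15144/83981 → turn -1·90°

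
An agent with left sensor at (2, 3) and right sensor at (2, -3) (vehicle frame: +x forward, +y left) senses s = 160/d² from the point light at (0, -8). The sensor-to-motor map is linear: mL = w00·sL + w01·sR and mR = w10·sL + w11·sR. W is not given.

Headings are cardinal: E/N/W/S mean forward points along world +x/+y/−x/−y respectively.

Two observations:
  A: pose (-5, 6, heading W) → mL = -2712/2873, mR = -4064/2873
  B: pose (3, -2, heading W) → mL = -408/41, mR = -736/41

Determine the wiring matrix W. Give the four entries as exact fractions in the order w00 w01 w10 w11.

-1/2 -1 -1 -1

obs A: pose=(-5,6,W) → sL=16/17, sR=80/169, mL=-2712/2873, mR=-4064/2873
obs B: pose=(3,-2,W) → sL=16, sR=80/41, mL=-408/41, mR=-736/41
sensor matrix S = [[16/17, 80/169], [16, 80/41]]; det S = -675840/117793
solve [mL_A; mL_B] = S·[w00; w01] and [mR_A; mR_B] = S·[w10; w11]:
  w00 = -1/2, w01 = -1, w10 = -1, w11 = -1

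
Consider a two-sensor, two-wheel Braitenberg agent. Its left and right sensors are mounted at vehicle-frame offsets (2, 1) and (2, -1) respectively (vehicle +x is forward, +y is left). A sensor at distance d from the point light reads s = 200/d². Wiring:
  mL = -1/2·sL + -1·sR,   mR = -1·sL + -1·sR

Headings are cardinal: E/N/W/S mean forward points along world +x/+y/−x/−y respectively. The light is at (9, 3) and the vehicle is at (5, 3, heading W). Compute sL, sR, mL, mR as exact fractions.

200/37 200/37 -300/37 -400/37

left sensor world pos  = (3, 2); dL² = 37
right sensor world pos = (3, 4); dR² = 37
sL = 200/37 = 200/37
sR = 200/37 = 200/37
mL = -1/2·sL + -1·sR = -300/37
mR = -1·sL + -1·sR = -400/37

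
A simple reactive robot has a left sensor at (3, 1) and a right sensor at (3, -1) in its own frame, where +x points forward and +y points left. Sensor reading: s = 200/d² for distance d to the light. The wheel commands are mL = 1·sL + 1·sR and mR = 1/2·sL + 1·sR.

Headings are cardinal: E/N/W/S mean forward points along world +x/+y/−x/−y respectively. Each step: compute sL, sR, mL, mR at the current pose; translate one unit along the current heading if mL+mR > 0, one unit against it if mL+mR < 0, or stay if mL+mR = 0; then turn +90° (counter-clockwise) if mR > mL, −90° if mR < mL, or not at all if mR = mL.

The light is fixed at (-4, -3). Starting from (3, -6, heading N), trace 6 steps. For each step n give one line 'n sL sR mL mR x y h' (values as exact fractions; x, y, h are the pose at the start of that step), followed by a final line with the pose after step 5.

0 50/9 25/8 625/72 425/72 3 -6 N
1 200/101 200/109 42000/11009 31100/11009 3 -5 E
2 100/53 100/37 9000/1961 7150/1961 4 -5 S
3 200/41 200/29 14000/1189 11100/1189 4 -6 W
4 50/9 25/8 625/72 425/72 3 -6 N
5 200/101 200/109 42000/11009 31100/11009 3 -5 E
final 4 -5 S

n=0: pose=(3,-6,N); sL=50/9, sR=25/8; mL=625/72, mR=425/72; mL+mR=175/12 → advance +1; mR−mL=-25/9 → turn -1·90°
n=1: pose=(3,-5,E); sL=200/101, sR=200/109; mL=42000/11009, mR=31100/11009; mL+mR=73100/11009 → advance +1; mR−mL=-100/101 → turn -1·90°
n=2: pose=(4,-5,S); sL=100/53, sR=100/37; mL=9000/1961, mR=7150/1961; mL+mR=16150/1961 → advance +1; mR−mL=-50/53 → turn -1·90°
n=3: pose=(4,-6,W); sL=200/41, sR=200/29; mL=14000/1189, mR=11100/1189; mL+mR=25100/1189 → advance +1; mR−mL=-100/41 → turn -1·90°
n=4: pose=(3,-6,N); sL=50/9, sR=25/8; mL=625/72, mR=425/72; mL+mR=175/12 → advance +1; mR−mL=-25/9 → turn -1·90°
n=5: pose=(3,-5,E); sL=200/101, sR=200/109; mL=42000/11009, mR=31100/11009; mL+mR=73100/11009 → advance +1; mR−mL=-100/101 → turn -1·90°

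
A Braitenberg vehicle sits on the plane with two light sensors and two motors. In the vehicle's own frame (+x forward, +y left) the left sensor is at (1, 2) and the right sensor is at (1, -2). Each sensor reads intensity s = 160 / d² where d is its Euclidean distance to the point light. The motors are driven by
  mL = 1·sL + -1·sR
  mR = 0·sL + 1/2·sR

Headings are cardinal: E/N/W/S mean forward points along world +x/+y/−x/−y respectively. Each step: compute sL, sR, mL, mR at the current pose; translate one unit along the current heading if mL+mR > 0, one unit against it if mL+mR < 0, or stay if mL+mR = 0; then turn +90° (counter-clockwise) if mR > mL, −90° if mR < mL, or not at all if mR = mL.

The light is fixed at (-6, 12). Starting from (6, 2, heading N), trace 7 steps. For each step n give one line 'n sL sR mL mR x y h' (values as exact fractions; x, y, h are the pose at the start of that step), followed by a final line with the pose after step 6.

0 160/181 160/277 15360/50137 80/277 6 2 N
1 80/109 16/29 576/3161 8/29 6 3 E
2 32/37 160/289 3328/10693 80/289 7 3 N
3 20/29 20/37 160/1073 10/37 7 4 E
4 160/193 32/61 3584/11773 16/61 8 4 N
5 16/25 80/153 448/3825 40/153 8 5 E
6 32/41 32/65 768/2665 16/65 9 5 N
final 9 6 E

n=0: pose=(6,2,N); sL=160/181, sR=160/277; mL=15360/50137, mR=80/277; mL+mR=29840/50137 → advance +1; mR−mL=-880/50137 → turn -1·90°
n=1: pose=(6,3,E); sL=80/109, sR=16/29; mL=576/3161, mR=8/29; mL+mR=1448/3161 → advance +1; mR−mL=296/3161 → turn +1·90°
n=2: pose=(7,3,N); sL=32/37, sR=160/289; mL=3328/10693, mR=80/289; mL+mR=6288/10693 → advance +1; mR−mL=-368/10693 → turn -1·90°
n=3: pose=(7,4,E); sL=20/29, sR=20/37; mL=160/1073, mR=10/37; mL+mR=450/1073 → advance +1; mR−mL=130/1073 → turn +1·90°
n=4: pose=(8,4,N); sL=160/193, sR=32/61; mL=3584/11773, mR=16/61; mL+mR=6672/11773 → advance +1; mR−mL=-496/11773 → turn -1·90°
n=5: pose=(8,5,E); sL=16/25, sR=80/153; mL=448/3825, mR=40/153; mL+mR=1448/3825 → advance +1; mR−mL=184/1275 → turn +1·90°
n=6: pose=(9,5,N); sL=32/41, sR=32/65; mL=768/2665, mR=16/65; mL+mR=1424/2665 → advance +1; mR−mL=-112/2665 → turn -1·90°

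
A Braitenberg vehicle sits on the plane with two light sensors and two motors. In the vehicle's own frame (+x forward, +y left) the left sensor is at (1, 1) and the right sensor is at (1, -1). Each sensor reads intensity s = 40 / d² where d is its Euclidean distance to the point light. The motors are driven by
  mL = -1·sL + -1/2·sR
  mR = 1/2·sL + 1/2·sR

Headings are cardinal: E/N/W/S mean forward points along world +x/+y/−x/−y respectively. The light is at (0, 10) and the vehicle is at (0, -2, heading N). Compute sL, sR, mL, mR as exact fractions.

20/61 20/61 -30/61 20/61

left sensor world pos  = (-1, -1); dL² = 122
right sensor world pos = (1, -1); dR² = 122
sL = 40/122 = 20/61
sR = 40/122 = 20/61
mL = -1·sL + -1/2·sR = -30/61
mR = 1/2·sL + 1/2·sR = 20/61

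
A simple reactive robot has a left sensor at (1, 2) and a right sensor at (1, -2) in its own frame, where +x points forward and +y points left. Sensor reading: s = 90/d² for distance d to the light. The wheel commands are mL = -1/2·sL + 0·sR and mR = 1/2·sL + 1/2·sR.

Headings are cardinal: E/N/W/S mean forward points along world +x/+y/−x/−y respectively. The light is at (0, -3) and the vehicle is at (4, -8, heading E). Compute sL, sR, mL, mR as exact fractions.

45/17 45/37 -45/34 1215/629

left sensor world pos  = (5, -6); dL² = 34
right sensor world pos = (5, -10); dR² = 74
sL = 90/34 = 45/17
sR = 90/74 = 45/37
mL = -1/2·sL + 0·sR = -45/34
mR = 1/2·sL + 1/2·sR = 1215/629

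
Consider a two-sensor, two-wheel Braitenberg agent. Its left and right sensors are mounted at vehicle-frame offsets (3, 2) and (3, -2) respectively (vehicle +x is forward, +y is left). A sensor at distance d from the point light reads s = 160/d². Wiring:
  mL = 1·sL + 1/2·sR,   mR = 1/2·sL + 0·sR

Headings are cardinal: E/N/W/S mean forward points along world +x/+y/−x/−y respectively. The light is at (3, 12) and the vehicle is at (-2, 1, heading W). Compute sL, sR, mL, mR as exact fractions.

160/233 32/29 8368/6757 80/233

left sensor world pos  = (-5, -1); dL² = 233
right sensor world pos = (-5, 3); dR² = 145
sL = 160/233 = 160/233
sR = 160/145 = 32/29
mL = 1·sL + 1/2·sR = 8368/6757
mR = 1/2·sL + 0·sR = 80/233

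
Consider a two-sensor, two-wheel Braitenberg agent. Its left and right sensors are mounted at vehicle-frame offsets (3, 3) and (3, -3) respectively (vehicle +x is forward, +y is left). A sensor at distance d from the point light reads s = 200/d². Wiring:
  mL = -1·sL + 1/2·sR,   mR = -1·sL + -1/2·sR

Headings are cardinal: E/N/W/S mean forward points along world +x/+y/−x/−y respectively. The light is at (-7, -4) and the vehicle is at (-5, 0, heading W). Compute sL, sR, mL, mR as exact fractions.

left sensor world pos  = (-8, -3); dL² = 2
right sensor world pos = (-8, 3); dR² = 50
sL = 200/2 = 100
sR = 200/50 = 4
mL = -1·sL + 1/2·sR = -98
mR = -1·sL + -1/2·sR = -102

100 4 -98 -102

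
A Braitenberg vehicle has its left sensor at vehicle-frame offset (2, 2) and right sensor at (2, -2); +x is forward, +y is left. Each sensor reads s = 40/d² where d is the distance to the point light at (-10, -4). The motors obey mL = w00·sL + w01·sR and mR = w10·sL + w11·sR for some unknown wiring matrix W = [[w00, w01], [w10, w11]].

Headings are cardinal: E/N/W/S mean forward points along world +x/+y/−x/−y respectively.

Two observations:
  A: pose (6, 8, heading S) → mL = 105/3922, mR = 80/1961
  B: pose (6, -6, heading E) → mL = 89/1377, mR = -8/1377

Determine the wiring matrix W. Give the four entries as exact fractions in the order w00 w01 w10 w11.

1 -1/2 -1 1

obs A: pose=(6,8,S) → sL=5/53, sR=5/37, mL=105/3922, mR=80/1961
obs B: pose=(6,-6,E) → sL=10/81, sR=2/17, mL=89/1377, mR=-8/1377
sensor matrix S = [[5/53, 5/37], [10/81, 2/17]]; det S = -15080/2700297
solve [mL_A; mL_B] = S·[w00; w01] and [mR_A; mR_B] = S·[w10; w11]:
  w00 = 1, w01 = -1/2, w10 = -1, w11 = 1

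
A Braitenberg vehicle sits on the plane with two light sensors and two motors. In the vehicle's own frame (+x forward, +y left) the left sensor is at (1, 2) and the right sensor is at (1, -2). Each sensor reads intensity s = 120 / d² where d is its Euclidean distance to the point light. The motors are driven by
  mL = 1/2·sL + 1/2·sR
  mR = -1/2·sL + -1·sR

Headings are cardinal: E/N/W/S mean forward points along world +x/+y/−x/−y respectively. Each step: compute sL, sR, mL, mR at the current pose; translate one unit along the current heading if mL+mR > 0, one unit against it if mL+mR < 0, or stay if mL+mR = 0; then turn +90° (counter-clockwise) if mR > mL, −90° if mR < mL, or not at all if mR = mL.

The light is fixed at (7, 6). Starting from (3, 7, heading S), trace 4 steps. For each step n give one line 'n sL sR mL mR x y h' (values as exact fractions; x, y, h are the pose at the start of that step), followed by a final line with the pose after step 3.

0 30 10/3 50/3 -55/3 3 7 S
1 24/5 120/41 792/205 -1092/205 3 8 W
2 60/17 12 132/17 -234/17 4 8 N
3 120/13 24 216/13 -372/13 4 7 E
final 3 7 S

n=0: pose=(3,7,S); sL=30, sR=10/3; mL=50/3, mR=-55/3; mL+mR=-5/3 → advance -1; mR−mL=-35 → turn -1·90°
n=1: pose=(3,8,W); sL=24/5, sR=120/41; mL=792/205, mR=-1092/205; mL+mR=-60/41 → advance -1; mR−mL=-1884/205 → turn -1·90°
n=2: pose=(4,8,N); sL=60/17, sR=12; mL=132/17, mR=-234/17; mL+mR=-6 → advance -1; mR−mL=-366/17 → turn -1·90°
n=3: pose=(4,7,E); sL=120/13, sR=24; mL=216/13, mR=-372/13; mL+mR=-12 → advance -1; mR−mL=-588/13 → turn -1·90°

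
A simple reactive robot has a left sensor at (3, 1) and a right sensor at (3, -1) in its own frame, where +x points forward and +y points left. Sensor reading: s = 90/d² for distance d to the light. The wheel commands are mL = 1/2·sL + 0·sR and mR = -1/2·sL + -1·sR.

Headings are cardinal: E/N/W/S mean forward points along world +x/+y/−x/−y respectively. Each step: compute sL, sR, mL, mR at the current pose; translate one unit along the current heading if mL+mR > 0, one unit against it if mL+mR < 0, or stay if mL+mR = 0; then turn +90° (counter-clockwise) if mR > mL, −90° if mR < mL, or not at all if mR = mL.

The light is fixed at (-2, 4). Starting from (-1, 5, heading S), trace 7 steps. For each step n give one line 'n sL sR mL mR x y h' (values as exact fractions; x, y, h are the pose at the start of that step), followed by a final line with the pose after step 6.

0 45/4 45/2 45/8 -225/8 -1 5 S
1 18 90/13 9 -207/13 -1 6 W
2 45/13 45/17 45/26 -1935/442 0 6 N
3 90/29 18/5 45/29 -747/145 0 5 E
4 45/4 45/2 45/8 -225/8 -1 5 S
5 18 90/13 9 -207/13 -1 6 W
6 45/13 45/17 45/26 -1935/442 0 6 N
final 0 5 E

n=0: pose=(-1,5,S); sL=45/4, sR=45/2; mL=45/8, mR=-225/8; mL+mR=-45/2 → advance -1; mR−mL=-135/4 → turn -1·90°
n=1: pose=(-1,6,W); sL=18, sR=90/13; mL=9, mR=-207/13; mL+mR=-90/13 → advance -1; mR−mL=-324/13 → turn -1·90°
n=2: pose=(0,6,N); sL=45/13, sR=45/17; mL=45/26, mR=-1935/442; mL+mR=-45/17 → advance -1; mR−mL=-1350/221 → turn -1·90°
n=3: pose=(0,5,E); sL=90/29, sR=18/5; mL=45/29, mR=-747/145; mL+mR=-18/5 → advance -1; mR−mL=-972/145 → turn -1·90°
n=4: pose=(-1,5,S); sL=45/4, sR=45/2; mL=45/8, mR=-225/8; mL+mR=-45/2 → advance -1; mR−mL=-135/4 → turn -1·90°
n=5: pose=(-1,6,W); sL=18, sR=90/13; mL=9, mR=-207/13; mL+mR=-90/13 → advance -1; mR−mL=-324/13 → turn -1·90°
n=6: pose=(0,6,N); sL=45/13, sR=45/17; mL=45/26, mR=-1935/442; mL+mR=-45/17 → advance -1; mR−mL=-1350/221 → turn -1·90°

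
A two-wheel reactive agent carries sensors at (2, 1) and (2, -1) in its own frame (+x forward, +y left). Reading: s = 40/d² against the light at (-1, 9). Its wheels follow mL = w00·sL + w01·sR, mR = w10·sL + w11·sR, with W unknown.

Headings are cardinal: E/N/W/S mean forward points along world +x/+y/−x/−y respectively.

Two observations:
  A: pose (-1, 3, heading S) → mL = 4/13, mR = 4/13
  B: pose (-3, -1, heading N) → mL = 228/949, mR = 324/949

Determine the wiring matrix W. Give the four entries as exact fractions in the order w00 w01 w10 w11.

obs A: pose=(-1,3,S) → sL=8/13, sR=8/13, mL=4/13, mR=4/13
obs B: pose=(-3,-1,N) → sL=40/73, sR=8/13, mL=228/949, mR=324/949
sensor matrix S = [[8/13, 8/13], [40/73, 8/13]]; det S = 512/12337
solve [mL_A; mL_B] = S·[w00; w01] and [mR_A; mR_B] = S·[w10; w11]:
  w00 = 1, w01 = -1/2, w10 = -1/2, w11 = 1

1 -1/2 -1/2 1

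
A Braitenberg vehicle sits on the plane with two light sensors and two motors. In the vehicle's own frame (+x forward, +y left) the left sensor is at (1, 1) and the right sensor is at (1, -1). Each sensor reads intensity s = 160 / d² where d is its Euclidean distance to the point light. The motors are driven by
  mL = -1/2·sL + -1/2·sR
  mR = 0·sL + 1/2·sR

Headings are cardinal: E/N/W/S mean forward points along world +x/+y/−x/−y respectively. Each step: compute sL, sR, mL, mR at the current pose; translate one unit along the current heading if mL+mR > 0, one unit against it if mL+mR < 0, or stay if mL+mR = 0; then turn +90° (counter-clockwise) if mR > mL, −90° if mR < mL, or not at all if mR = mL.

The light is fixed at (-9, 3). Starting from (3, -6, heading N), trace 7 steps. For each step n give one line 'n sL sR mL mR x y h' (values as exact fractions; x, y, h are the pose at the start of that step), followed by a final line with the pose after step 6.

0 32/37 160/233 -6688/8621 80/233 3 -6 N
1 80/121 80/101 -8880/12221 40/101 3 -7 W
2 160/317 32/53 -9312/16801 16/53 4 -7 S
3 8/13 20/37 -278/481 10/37 4 -6 E
4 32/37 160/233 -6688/8621 80/233 3 -6 N
5 80/121 80/101 -8880/12221 40/101 3 -7 W
6 160/317 32/53 -9312/16801 16/53 4 -7 S
final 4 -6 E

n=0: pose=(3,-6,N); sL=32/37, sR=160/233; mL=-6688/8621, mR=80/233; mL+mR=-16/37 → advance -1; mR−mL=9648/8621 → turn +1·90°
n=1: pose=(3,-7,W); sL=80/121, sR=80/101; mL=-8880/12221, mR=40/101; mL+mR=-40/121 → advance -1; mR−mL=13720/12221 → turn +1·90°
n=2: pose=(4,-7,S); sL=160/317, sR=32/53; mL=-9312/16801, mR=16/53; mL+mR=-80/317 → advance -1; mR−mL=14384/16801 → turn +1·90°
n=3: pose=(4,-6,E); sL=8/13, sR=20/37; mL=-278/481, mR=10/37; mL+mR=-4/13 → advance -1; mR−mL=408/481 → turn +1·90°
n=4: pose=(3,-6,N); sL=32/37, sR=160/233; mL=-6688/8621, mR=80/233; mL+mR=-16/37 → advance -1; mR−mL=9648/8621 → turn +1·90°
n=5: pose=(3,-7,W); sL=80/121, sR=80/101; mL=-8880/12221, mR=40/101; mL+mR=-40/121 → advance -1; mR−mL=13720/12221 → turn +1·90°
n=6: pose=(4,-7,S); sL=160/317, sR=32/53; mL=-9312/16801, mR=16/53; mL+mR=-80/317 → advance -1; mR−mL=14384/16801 → turn +1·90°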